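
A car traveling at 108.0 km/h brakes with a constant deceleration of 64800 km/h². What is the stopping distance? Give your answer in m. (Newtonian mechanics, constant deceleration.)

v₀ = 108.0 km/h × 0.2777777777777778 = 30.0 m/s
a = 64800 km/h² × 7.716049382716049e-05 = 5.0 m/s²
d = v₀² / (2a) = 30.0² / (2 × 5.0) = 900.0 / 10.0 = 90.0 m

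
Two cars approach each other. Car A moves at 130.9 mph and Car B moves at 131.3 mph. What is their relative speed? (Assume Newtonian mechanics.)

v_rel = v_A + v_B = 130.9 + 131.3 = 262.2 mph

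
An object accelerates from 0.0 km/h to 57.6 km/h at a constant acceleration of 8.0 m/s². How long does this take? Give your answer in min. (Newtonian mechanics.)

v₀ = 0.0 km/h × 0.2777777777777778 = 0.0 m/s
v = 57.6 km/h × 0.2777777777777778 = 16.0 m/s
t = (v - v₀) / a = (16.0 - 0.0) / 8.0 = 2.0 s
t = 2.0 s / 60.0 = 0.03333 min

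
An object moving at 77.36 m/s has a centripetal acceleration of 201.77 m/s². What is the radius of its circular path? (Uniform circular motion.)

r = v²/a_c = 77.36²/201.77 = 29.66 m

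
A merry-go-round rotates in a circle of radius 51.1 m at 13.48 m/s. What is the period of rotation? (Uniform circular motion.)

T = 2πr/v = 2π×51.1/13.48 = 23.82 s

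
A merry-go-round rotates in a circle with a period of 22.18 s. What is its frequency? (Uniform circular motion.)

f = 1/T = 1/22.18 = 0.0451 Hz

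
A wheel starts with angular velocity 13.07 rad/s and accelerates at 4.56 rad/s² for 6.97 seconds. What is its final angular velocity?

ω = ω₀ + αt = 13.07 + 4.56 × 6.97 = 44.85 rad/s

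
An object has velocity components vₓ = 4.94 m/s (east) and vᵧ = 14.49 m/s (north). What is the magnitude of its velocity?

|v| = √(vₓ² + vᵧ²) = √(4.94² + 14.49²) = √(234.3637) = 15.31 m/s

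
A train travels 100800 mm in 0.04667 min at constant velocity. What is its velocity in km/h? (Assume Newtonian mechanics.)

d = 100800 mm × 0.001 = 100.8 m
t = 0.04667 min × 60.0 = 2.8002 s
v = d / t = 100.8 / 2.8002 = 35.9974 m/s
v = 35.9974 m/s / 0.2777777777777778 = 129.6 km/h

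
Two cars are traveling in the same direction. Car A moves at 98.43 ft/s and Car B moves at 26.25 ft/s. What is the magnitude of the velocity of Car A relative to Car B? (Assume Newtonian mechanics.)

v_rel = |v_A - v_B| = |98.43 - 26.25| = 72.18 ft/s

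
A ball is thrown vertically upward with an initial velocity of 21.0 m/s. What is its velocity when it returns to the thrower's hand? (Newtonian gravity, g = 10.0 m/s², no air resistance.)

By conservation of energy (no air resistance), the ball returns to the throw height with the same speed as launch, but directed downward.
|v_ground| = v₀ = 21.0 m/s
v_ground = 21.0 m/s (downward)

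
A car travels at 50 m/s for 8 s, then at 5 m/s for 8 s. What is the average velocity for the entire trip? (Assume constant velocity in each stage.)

d₁ = v₁t₁ = 50 × 8 = 400 m
d₂ = v₂t₂ = 5 × 8 = 40 m
d_total = 440 m, t_total = 16 s
v_avg = d_total/t_total = 440/16 = 27.5 m/s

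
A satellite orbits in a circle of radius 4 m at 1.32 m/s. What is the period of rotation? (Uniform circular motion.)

T = 2πr/v = 2π×4/1.32 = 19.04 s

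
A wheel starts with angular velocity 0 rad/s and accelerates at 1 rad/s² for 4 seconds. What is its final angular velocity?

ω = ω₀ + αt = 0 + 1 × 4 = 4 rad/s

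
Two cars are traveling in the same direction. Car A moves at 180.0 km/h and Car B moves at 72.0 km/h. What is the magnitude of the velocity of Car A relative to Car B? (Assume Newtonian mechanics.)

v_rel = |v_A - v_B| = |180.0 - 72.0| = 108.0 km/h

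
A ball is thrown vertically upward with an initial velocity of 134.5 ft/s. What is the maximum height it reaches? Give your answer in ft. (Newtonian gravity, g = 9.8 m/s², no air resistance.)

v₀ = 134.5 ft/s × 0.3048 = 40.9956 m/s
h_max = v₀² / (2g) = 40.9956² / (2 × 9.8) = 1680.64 / 19.6 = 85.7469 m
h_max = 85.7469 m / 0.3048 = 281.3 ft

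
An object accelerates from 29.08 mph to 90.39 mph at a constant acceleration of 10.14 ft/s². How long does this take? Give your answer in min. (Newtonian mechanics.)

v₀ = 29.08 mph × 0.44704 = 12.9999 m/s
v = 90.39 mph × 0.44704 = 40.4079 m/s
a = 10.14 ft/s² × 0.3048 = 3.09067 m/s²
t = (v - v₀) / a = (40.4079 - 12.9999) / 3.09067 = 8.86798 s
t = 8.86798 s / 60.0 = 0.1478 min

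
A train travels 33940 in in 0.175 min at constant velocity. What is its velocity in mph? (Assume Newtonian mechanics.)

d = 33940 in × 0.0254 = 862.076 m
t = 0.175 min × 60.0 = 10.5 s
v = d / t = 862.076 / 10.5 = 82.1025 m/s
v = 82.1025 m/s / 0.44704 = 183.7 mph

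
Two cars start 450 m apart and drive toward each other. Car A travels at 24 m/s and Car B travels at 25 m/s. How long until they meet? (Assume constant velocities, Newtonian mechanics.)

Combined speed: v_combined = 24 + 25 = 49 m/s
Time to meet: t = d/v_combined = 450/49 = 9.18 s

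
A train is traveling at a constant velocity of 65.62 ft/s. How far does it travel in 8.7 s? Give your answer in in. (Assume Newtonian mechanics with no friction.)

v = 65.62 ft/s × 0.3048 = 20.001 m/s
d = v × t = 20.001 × 8.7 = 174.009 m
d = 174.009 m / 0.0254 = 6851 in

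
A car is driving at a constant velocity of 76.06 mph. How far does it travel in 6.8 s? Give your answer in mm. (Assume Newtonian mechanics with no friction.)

v = 76.06 mph × 0.44704 = 34.0019 m/s
d = v × t = 34.0019 × 6.8 = 231.213 m
d = 231.213 m / 0.001 = 231200 mm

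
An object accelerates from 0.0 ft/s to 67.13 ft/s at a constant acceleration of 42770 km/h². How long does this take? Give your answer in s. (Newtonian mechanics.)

v₀ = 0.0 ft/s × 0.3048 = 0.0 m/s
v = 67.13 ft/s × 0.3048 = 20.4612 m/s
a = 42770 km/h² × 7.716049382716049e-05 = 3.30015 m/s²
t = (v - v₀) / a = (20.4612 - 0.0) / 3.30015 = 6.2 s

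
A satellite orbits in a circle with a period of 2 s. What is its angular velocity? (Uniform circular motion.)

ω = 2π/T = 2π/2 = 3.1416 rad/s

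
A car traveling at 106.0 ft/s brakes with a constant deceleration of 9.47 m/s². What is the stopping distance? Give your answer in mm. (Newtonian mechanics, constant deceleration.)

v₀ = 106.0 ft/s × 0.3048 = 32.3088 m/s
d = v₀² / (2a) = 32.3088² / (2 × 9.47) = 1043.86 / 18.94 = 55.114 m
d = 55.114 m / 0.001 = 55110 mm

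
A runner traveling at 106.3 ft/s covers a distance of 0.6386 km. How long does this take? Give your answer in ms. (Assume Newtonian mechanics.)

d = 0.6386 km × 1000.0 = 638.6 m
v = 106.3 ft/s × 0.3048 = 32.4002 m/s
t = d / v = 638.6 / 32.4002 = 19.7098 s
t = 19.7098 s / 0.001 = 19710 ms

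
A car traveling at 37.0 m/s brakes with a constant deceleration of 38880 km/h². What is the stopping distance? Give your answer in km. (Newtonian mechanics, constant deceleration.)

a = 38880 km/h² × 7.716049382716049e-05 = 3.0 m/s²
d = v₀² / (2a) = 37.0² / (2 × 3.0) = 1369.0 / 6.0 = 228.167 m
d = 228.167 m / 1000.0 = 0.2282 km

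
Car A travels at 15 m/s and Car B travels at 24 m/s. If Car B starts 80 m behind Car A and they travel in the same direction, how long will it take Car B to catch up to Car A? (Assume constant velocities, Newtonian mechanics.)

Relative speed: v_rel = 24 - 15 = 9 m/s
Time to catch: t = d₀/v_rel = 80/9 = 8.89 s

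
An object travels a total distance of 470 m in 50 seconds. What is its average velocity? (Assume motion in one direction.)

v_avg = Δd / Δt = 470 / 50 = 9.4 m/s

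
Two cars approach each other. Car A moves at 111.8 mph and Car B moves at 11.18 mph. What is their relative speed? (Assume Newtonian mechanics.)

v_rel = v_A + v_B = 111.8 + 11.18 = 122.98 mph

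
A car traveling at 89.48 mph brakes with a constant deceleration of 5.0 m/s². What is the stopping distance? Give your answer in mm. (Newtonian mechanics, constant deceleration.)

v₀ = 89.48 mph × 0.44704 = 40.0011 m/s
d = v₀² / (2a) = 40.0011² / (2 × 5.0) = 1600.09 / 10.0 = 160.009 m
d = 160.009 m / 0.001 = 160000 mm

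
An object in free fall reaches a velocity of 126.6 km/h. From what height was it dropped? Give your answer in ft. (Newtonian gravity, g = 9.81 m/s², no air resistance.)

v = 126.6 km/h × 0.2777777777777778 = 35.1667 m/s
h = v² / (2g) = 35.1667² / (2 × 9.81) = 63.0325 m
h = 63.0325 m / 0.3048 = 206.8 ft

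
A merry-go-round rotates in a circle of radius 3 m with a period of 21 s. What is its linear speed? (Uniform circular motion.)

v = 2πr/T = 2π×3/21 = 0.9 m/s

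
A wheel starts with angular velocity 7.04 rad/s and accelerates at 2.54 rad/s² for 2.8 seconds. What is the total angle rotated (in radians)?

θ = ω₀t + ½αt² = 7.04×2.8 + ½×2.54×2.8² = 29.67 rad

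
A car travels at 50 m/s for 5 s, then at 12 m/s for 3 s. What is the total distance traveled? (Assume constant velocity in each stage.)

d₁ = v₁t₁ = 50 × 5 = 250 m
d₂ = v₂t₂ = 12 × 3 = 36 m
d_total = 250 + 36 = 286 m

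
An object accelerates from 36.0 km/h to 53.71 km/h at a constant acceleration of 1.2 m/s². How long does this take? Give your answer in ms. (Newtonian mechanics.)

v₀ = 36.0 km/h × 0.2777777777777778 = 10.0 m/s
v = 53.71 km/h × 0.2777777777777778 = 14.9194 m/s
t = (v - v₀) / a = (14.9194 - 10.0) / 1.2 = 4.0995 s
t = 4.0995 s / 0.001 = 4100 ms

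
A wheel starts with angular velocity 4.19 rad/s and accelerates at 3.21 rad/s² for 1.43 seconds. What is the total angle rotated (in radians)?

θ = ω₀t + ½αt² = 4.19×1.43 + ½×3.21×1.43² = 9.27 rad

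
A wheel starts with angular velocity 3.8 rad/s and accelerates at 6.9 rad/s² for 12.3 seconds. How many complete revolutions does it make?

θ = ω₀t + ½αt² = 3.8×12.3 + ½×6.9×12.3² = 568.6905 rad
Total revolutions = θ/(2π) = 568.6905/(2π) = 90.51
Complete revolutions = ⌊90.51⌋ = 90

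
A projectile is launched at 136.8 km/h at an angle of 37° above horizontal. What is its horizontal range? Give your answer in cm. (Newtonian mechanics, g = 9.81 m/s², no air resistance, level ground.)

v₀ = 136.8 km/h × 0.2777777777777778 = 38.0 m/s
R = v₀² × sin(2θ) / g = 38.0² × sin(2 × 37°) / 9.81 = 1444.0 × 0.961262 / 9.81 = 141.495 m
R = 141.495 m / 0.01 = 14150 cm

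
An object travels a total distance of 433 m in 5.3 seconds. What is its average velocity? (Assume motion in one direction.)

v_avg = Δd / Δt = 433 / 5.3 = 81.7 m/s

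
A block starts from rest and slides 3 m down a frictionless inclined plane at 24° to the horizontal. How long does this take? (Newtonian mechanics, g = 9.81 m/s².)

a = g sin(θ) = 9.81 × sin(24°) = 3.9901 m/s²
t = √(2d/a) = √(2 × 3 / 3.9901) = 1.23 s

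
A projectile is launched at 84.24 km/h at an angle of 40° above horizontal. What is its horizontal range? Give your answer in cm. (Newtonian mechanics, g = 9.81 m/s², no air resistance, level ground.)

v₀ = 84.24 km/h × 0.2777777777777778 = 23.4 m/s
R = v₀² × sin(2θ) / g = 23.4² × sin(2 × 40°) / 9.81 = 547.56 × 0.984808 / 9.81 = 54.9685 m
R = 54.9685 m / 0.01 = 5497 cm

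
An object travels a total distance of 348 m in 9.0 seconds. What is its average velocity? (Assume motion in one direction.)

v_avg = Δd / Δt = 348 / 9.0 = 38.67 m/s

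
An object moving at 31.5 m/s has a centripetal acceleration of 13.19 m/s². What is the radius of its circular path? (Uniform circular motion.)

r = v²/a_c = 31.5²/13.19 = 75.23 m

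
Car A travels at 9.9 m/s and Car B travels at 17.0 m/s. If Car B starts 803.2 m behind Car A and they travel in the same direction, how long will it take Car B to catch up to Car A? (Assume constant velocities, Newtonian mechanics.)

Relative speed: v_rel = 17.0 - 9.9 = 7.1 m/s
Time to catch: t = d₀/v_rel = 803.2/7.1 = 113.13 s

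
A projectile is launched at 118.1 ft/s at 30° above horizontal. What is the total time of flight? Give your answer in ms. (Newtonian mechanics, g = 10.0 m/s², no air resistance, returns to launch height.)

v₀ = 118.1 ft/s × 0.3048 = 35.9969 m/s
T = 2 × v₀ × sin(θ) / g = 2 × 35.9969 × sin(30°) / 10.0 = 2 × 35.9969 × 0.5 / 10.0 = 3.59969 s
T = 3.59969 s / 0.001 = 3600 ms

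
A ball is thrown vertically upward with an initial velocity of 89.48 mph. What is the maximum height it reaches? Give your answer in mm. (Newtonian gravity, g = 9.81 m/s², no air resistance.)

v₀ = 89.48 mph × 0.44704 = 40.0011 m/s
h_max = v₀² / (2g) = 40.0011² / (2 × 9.81) = 1600.09 / 19.62 = 81.554 m
h_max = 81.554 m / 0.001 = 81550 mm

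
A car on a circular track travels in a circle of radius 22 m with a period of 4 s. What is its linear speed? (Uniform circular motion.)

v = 2πr/T = 2π×22/4 = 34.56 m/s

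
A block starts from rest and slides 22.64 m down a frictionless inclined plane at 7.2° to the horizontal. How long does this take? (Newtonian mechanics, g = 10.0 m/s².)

a = g sin(θ) = 10.0 × sin(7.2°) = 1.2533 m/s²
t = √(2d/a) = √(2 × 22.64 / 1.2533) = 6.01 s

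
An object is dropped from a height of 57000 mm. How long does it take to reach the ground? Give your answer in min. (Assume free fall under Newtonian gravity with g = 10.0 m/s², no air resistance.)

h = 57000 mm × 0.001 = 57.0 m
t = √(2h/g) = √(2 × 57.0 / 10.0) = 3.37639 s
t = 3.37639 s / 60.0 = 0.05627 min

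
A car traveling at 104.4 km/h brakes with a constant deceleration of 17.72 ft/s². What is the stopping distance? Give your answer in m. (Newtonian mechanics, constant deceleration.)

v₀ = 104.4 km/h × 0.2777777777777778 = 29.0 m/s
a = 17.72 ft/s² × 0.3048 = 5.40106 m/s²
d = v₀² / (2a) = 29.0² / (2 × 5.40106) = 841.0 / 10.8021 = 77.86 m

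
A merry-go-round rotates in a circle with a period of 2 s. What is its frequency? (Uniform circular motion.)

f = 1/T = 1/2 = 0.5 Hz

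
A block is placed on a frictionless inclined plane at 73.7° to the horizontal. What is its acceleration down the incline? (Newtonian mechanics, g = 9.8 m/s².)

a = g sin(θ) = 9.8 × sin(73.7°) = 9.8 × 0.9598 = 9.41 m/s²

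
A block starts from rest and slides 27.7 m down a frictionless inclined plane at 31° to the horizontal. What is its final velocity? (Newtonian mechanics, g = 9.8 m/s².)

a = g sin(θ) = 9.8 × sin(31°) = 5.0474 m/s²
v = √(2ad) = √(2 × 5.0474 × 27.7) = 16.72 m/s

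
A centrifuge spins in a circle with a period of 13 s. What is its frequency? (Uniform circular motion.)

f = 1/T = 1/13 = 0.0769 Hz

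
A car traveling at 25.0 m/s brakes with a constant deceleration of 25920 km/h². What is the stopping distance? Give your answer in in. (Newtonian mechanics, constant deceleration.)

a = 25920 km/h² × 7.716049382716049e-05 = 2.0 m/s²
d = v₀² / (2a) = 25.0² / (2 × 2.0) = 625.0 / 4.0 = 156.25 m
d = 156.25 m / 0.0254 = 6152 in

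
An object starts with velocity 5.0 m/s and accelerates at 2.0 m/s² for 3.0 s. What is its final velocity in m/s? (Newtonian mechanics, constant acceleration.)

v = v₀ + a × t = 5.0 + 2.0 × 3.0 = 11.0 m/s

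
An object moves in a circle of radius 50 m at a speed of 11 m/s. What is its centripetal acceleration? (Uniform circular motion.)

a_c = v²/r = 11²/50 = 121/50 = 2.42 m/s²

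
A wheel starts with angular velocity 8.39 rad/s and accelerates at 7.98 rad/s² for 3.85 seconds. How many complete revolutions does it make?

θ = ω₀t + ½αt² = 8.39×3.85 + ½×7.98×3.85² = 91.443275 rad
Total revolutions = θ/(2π) = 91.443275/(2π) = 14.55
Complete revolutions = ⌊14.55⌋ = 14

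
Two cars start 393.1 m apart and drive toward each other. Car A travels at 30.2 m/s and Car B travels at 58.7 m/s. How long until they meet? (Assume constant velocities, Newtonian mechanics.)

Combined speed: v_combined = 30.2 + 58.7 = 88.9 m/s
Time to meet: t = d/v_combined = 393.1/88.9 = 4.42 s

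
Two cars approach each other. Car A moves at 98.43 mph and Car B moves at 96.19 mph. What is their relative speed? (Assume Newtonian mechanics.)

v_rel = v_A + v_B = 98.43 + 96.19 = 194.62 mph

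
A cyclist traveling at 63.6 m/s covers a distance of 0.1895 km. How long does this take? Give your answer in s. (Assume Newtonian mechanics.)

d = 0.1895 km × 1000.0 = 189.5 m
t = d / v = 189.5 / 63.6 = 2.98 s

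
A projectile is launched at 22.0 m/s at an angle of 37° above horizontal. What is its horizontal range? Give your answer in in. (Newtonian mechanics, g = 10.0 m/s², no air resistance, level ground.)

R = v₀² × sin(2θ) / g = 22.0² × sin(2 × 37°) / 10.0 = 484.0 × 0.961262 / 10.0 = 46.5251 m
R = 46.5251 m / 0.0254 = 1832 in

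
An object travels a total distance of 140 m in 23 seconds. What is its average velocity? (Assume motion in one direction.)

v_avg = Δd / Δt = 140 / 23 = 6.09 m/s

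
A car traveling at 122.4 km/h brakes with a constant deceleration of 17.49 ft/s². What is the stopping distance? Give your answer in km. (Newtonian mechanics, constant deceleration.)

v₀ = 122.4 km/h × 0.2777777777777778 = 34.0 m/s
a = 17.49 ft/s² × 0.3048 = 5.33095 m/s²
d = v₀² / (2a) = 34.0² / (2 × 5.33095) = 1156.0 / 10.6619 = 108.423 m
d = 108.423 m / 1000.0 = 0.1084 km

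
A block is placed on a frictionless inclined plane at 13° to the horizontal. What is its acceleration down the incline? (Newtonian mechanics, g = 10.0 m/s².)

a = g sin(θ) = 10.0 × sin(13°) = 10.0 × 0.225 = 2.25 m/s²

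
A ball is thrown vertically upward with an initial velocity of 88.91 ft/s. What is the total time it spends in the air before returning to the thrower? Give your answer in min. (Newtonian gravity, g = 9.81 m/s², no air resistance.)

v₀ = 88.91 ft/s × 0.3048 = 27.0998 m/s
t_total = 2 × v₀ / g = 2 × 27.0998 / 9.81 = 5.52493 s
t_total = 5.52493 s / 60.0 = 0.09208 min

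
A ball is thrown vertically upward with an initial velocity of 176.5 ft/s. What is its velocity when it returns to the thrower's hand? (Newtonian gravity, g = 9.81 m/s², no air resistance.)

By conservation of energy (no air resistance), the ball returns to the throw height with the same speed as launch, but directed downward.
|v_ground| = v₀ = 176.5 ft/s
v_ground = 176.5 ft/s (downward)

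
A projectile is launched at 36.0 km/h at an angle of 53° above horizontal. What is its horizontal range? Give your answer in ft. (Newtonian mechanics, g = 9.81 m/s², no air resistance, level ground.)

v₀ = 36.0 km/h × 0.2777777777777778 = 10.0 m/s
R = v₀² × sin(2θ) / g = 10.0² × sin(2 × 53°) / 9.81 = 100.0 × 0.961262 / 9.81 = 9.7988 m
R = 9.7988 m / 0.3048 = 32.15 ft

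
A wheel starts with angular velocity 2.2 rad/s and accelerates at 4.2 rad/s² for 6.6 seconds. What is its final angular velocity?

ω = ω₀ + αt = 2.2 + 4.2 × 6.6 = 29.92 rad/s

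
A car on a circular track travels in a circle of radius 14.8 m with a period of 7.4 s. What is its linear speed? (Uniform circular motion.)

v = 2πr/T = 2π×14.8/7.4 = 12.57 m/s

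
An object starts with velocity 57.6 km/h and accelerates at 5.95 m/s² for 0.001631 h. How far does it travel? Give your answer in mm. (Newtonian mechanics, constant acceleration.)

v₀ = 57.6 km/h × 0.2777777777777778 = 16.0 m/s
t = 0.001631 h × 3600.0 = 5.8716 s
d = v₀ × t + ½ × a × t² = 16.0 × 5.8716 + 0.5 × 5.95 × 5.8716² = 196.511 m
d = 196.511 m / 0.001 = 196500 mm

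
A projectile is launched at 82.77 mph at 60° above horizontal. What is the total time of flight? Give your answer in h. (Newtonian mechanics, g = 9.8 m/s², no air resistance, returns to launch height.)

v₀ = 82.77 mph × 0.44704 = 37.0015 m/s
T = 2 × v₀ × sin(θ) / g = 2 × 37.0015 × sin(60°) / 9.8 = 2 × 37.0015 × 0.866025 / 9.8 = 6.53964 s
T = 6.53964 s / 3600.0 = 0.001817 h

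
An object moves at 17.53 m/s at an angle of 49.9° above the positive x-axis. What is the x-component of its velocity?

vₓ = v cos(θ) = 17.53 × cos(49.9°) = 11.29 m/s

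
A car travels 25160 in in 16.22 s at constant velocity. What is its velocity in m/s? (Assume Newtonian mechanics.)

d = 25160 in × 0.0254 = 639.064 m
v = d / t = 639.064 / 16.22 = 39.4 m/s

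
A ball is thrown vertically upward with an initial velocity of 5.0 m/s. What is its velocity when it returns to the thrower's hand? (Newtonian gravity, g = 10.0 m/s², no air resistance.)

By conservation of energy (no air resistance), the ball returns to the throw height with the same speed as launch, but directed downward.
|v_ground| = v₀ = 5.0 m/s
v_ground = 5.0 m/s (downward)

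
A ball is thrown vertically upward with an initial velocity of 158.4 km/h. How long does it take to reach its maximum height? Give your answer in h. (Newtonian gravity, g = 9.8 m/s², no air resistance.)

v₀ = 158.4 km/h × 0.2777777777777778 = 44.0 m/s
t_up = v₀ / g = 44.0 / 9.8 = 4.4898 s
t_up = 4.4898 s / 3600.0 = 0.001247 h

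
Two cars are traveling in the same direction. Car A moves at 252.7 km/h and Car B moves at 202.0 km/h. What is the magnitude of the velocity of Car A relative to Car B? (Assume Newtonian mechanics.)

v_rel = |v_A - v_B| = |252.7 - 202.0| = 50.7 km/h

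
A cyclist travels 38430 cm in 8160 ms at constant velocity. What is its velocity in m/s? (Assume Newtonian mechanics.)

d = 38430 cm × 0.01 = 384.3 m
t = 8160 ms × 0.001 = 8.16 s
v = d / t = 384.3 / 8.16 = 47.1 m/s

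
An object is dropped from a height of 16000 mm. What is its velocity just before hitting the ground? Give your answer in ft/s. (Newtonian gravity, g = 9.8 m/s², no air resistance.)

h = 16000 mm × 0.001 = 16.0 m
v = √(2gh) = √(2 × 9.8 × 16.0) = 17.7088 m/s
v = 17.7088 m/s / 0.3048 = 58.1 ft/s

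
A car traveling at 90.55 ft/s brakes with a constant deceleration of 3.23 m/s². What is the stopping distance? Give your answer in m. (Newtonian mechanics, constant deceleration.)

v₀ = 90.55 ft/s × 0.3048 = 27.5996 m/s
d = v₀² / (2a) = 27.5996² / (2 × 3.23) = 761.738 / 6.46 = 117.9 m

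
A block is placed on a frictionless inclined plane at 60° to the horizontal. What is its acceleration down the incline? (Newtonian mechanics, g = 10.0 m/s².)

a = g sin(θ) = 10.0 × sin(60°) = 10.0 × 0.866 = 8.66 m/s²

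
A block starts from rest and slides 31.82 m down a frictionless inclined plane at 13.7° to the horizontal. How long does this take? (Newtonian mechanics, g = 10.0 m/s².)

a = g sin(θ) = 10.0 × sin(13.7°) = 2.3684 m/s²
t = √(2d/a) = √(2 × 31.82 / 2.3684) = 5.18 s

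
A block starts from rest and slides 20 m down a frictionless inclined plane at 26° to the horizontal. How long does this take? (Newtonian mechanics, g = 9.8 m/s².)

a = g sin(θ) = 9.8 × sin(26°) = 4.296 m/s²
t = √(2d/a) = √(2 × 20 / 4.296) = 3.05 s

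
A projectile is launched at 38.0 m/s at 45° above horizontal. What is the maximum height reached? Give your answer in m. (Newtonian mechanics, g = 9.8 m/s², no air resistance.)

H = v₀² × sin²(θ) / (2g) = 38.0² × sin(45°)² / (2 × 9.8) = 1444.0 × 0.5 / 19.6 = 36.84 m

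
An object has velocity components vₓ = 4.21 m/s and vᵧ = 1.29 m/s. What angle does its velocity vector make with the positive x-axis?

θ = arctan(vᵧ/vₓ) = arctan(1.29/4.21) = 17.04°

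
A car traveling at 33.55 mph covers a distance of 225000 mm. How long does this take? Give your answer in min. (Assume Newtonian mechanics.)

d = 225000 mm × 0.001 = 225.0 m
v = 33.55 mph × 0.44704 = 14.9982 m/s
t = d / v = 225.0 / 14.9982 = 15.0018 s
t = 15.0018 s / 60.0 = 0.25 min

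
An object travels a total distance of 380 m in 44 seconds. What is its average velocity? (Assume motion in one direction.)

v_avg = Δd / Δt = 380 / 44 = 8.64 m/s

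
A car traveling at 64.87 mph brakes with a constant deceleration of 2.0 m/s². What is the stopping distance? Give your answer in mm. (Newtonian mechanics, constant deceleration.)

v₀ = 64.87 mph × 0.44704 = 28.9995 m/s
d = v₀² / (2a) = 28.9995² / (2 × 2.0) = 840.971 / 4.0 = 210.243 m
d = 210.243 m / 0.001 = 210200 mm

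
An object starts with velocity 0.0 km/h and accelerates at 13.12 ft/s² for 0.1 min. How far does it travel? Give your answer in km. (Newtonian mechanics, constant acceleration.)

v₀ = 0.0 km/h × 0.2777777777777778 = 0.0 m/s
a = 13.12 ft/s² × 0.3048 = 3.99898 m/s²
t = 0.1 min × 60.0 = 6.0 s
d = v₀ × t + ½ × a × t² = 0.0 × 6.0 + 0.5 × 3.99898 × 6.0² = 71.9816 m
d = 71.9816 m / 1000.0 = 0.07198 km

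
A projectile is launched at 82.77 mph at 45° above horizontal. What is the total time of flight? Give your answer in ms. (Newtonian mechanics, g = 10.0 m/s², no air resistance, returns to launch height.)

v₀ = 82.77 mph × 0.44704 = 37.0015 m/s
T = 2 × v₀ × sin(θ) / g = 2 × 37.0015 × sin(45°) / 10.0 = 2 × 37.0015 × 0.707107 / 10.0 = 5.2328 s
T = 5.2328 s / 0.001 = 5233 ms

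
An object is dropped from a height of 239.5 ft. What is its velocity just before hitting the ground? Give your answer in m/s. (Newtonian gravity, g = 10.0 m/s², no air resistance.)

h = 239.5 ft × 0.3048 = 72.9996 m
v = √(2gh) = √(2 × 10.0 × 72.9996) = 38.21 m/s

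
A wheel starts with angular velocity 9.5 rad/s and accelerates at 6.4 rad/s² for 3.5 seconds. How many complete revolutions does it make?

θ = ω₀t + ½αt² = 9.5×3.5 + ½×6.4×3.5² = 72.45 rad
Total revolutions = θ/(2π) = 72.45/(2π) = 11.53
Complete revolutions = ⌊11.53⌋ = 11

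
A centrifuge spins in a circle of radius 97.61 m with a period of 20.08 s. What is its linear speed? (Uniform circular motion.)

v = 2πr/T = 2π×97.61/20.08 = 30.54 m/s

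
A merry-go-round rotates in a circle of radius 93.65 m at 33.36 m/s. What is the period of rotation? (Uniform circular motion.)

T = 2πr/v = 2π×93.65/33.36 = 17.64 s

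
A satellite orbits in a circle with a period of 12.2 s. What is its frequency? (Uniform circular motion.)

f = 1/T = 1/12.2 = 0.082 Hz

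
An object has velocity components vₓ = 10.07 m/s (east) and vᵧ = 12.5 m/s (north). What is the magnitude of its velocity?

|v| = √(vₓ² + vᵧ²) = √(10.07² + 12.5²) = √(257.6549) = 16.05 m/s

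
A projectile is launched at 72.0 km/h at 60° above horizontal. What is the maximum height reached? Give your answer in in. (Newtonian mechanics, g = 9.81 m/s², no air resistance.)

v₀ = 72.0 km/h × 0.2777777777777778 = 20.0 m/s
H = v₀² × sin²(θ) / (2g) = 20.0² × sin(60°)² / (2 × 9.81) = 400.0 × 0.75 / 19.62 = 15.2905 m
H = 15.2905 m / 0.0254 = 602.0 in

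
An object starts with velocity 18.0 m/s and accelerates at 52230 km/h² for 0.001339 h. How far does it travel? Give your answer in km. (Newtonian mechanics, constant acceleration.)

a = 52230 km/h² × 7.716049382716049e-05 = 4.03009 m/s²
t = 0.001339 h × 3600.0 = 4.8204 s
d = v₀ × t + ½ × a × t² = 18.0 × 4.8204 + 0.5 × 4.03009 × 4.8204² = 133.589 m
d = 133.589 m / 1000.0 = 0.1336 km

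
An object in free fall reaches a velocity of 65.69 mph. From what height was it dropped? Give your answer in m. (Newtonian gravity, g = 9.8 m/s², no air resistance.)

v = 65.69 mph × 0.44704 = 29.3661 m/s
h = v² / (2g) = 29.3661² / (2 × 9.8) = 44.0 m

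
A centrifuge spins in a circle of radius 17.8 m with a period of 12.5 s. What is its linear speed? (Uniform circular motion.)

v = 2πr/T = 2π×17.8/12.5 = 8.95 m/s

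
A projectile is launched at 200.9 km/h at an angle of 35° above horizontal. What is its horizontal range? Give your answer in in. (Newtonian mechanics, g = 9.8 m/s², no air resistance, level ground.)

v₀ = 200.9 km/h × 0.2777777777777778 = 55.8056 m/s
R = v₀² × sin(2θ) / g = 55.8056² × sin(2 × 35°) / 9.8 = 3114.26 × 0.939693 / 9.8 = 298.617 m
R = 298.617 m / 0.0254 = 11760 in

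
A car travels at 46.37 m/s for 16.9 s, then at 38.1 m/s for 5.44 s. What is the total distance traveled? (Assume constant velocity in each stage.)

d₁ = v₁t₁ = 46.37 × 16.9 = 783.653 m
d₂ = v₂t₂ = 38.1 × 5.44 = 207.264 m
d_total = 783.653 + 207.264 = 990.92 m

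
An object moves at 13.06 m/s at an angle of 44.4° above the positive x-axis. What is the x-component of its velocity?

vₓ = v cos(θ) = 13.06 × cos(44.4°) = 9.33 m/s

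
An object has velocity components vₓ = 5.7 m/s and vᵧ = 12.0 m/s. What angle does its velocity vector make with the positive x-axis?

θ = arctan(vᵧ/vₓ) = arctan(12.0/5.7) = 64.59°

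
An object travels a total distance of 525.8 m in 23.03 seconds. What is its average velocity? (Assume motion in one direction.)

v_avg = Δd / Δt = 525.8 / 23.03 = 22.83 m/s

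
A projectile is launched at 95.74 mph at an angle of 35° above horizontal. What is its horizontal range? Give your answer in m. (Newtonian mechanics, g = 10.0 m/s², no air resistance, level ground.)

v₀ = 95.74 mph × 0.44704 = 42.7996 m/s
R = v₀² × sin(2θ) / g = 42.7996² × sin(2 × 35°) / 10.0 = 1831.81 × 0.939693 / 10.0 = 172.1 m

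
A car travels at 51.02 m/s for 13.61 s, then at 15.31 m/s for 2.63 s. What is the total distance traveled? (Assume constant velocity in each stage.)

d₁ = v₁t₁ = 51.02 × 13.61 = 694.3822 m
d₂ = v₂t₂ = 15.31 × 2.63 = 40.2653 m
d_total = 694.3822 + 40.2653 = 734.65 m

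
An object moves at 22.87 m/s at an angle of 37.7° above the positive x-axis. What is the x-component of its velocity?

vₓ = v cos(θ) = 22.87 × cos(37.7°) = 18.1 m/s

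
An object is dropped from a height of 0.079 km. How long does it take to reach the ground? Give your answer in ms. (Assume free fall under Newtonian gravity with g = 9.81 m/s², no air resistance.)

h = 0.079 km × 1000.0 = 79.0 m
t = √(2h/g) = √(2 × 79.0 / 9.81) = 4.01323 s
t = 4.01323 s / 0.001 = 4013 ms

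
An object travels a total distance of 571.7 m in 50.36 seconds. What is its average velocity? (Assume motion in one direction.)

v_avg = Δd / Δt = 571.7 / 50.36 = 11.35 m/s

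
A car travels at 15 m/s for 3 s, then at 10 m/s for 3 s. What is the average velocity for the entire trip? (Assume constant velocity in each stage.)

d₁ = v₁t₁ = 15 × 3 = 45 m
d₂ = v₂t₂ = 10 × 3 = 30 m
d_total = 75 m, t_total = 6 s
v_avg = d_total/t_total = 75/6 = 12.5 m/s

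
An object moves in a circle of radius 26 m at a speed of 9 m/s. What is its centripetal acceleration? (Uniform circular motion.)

a_c = v²/r = 9²/26 = 81/26 = 3.12 m/s²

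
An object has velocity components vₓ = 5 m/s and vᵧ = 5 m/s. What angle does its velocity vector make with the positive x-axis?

θ = arctan(vᵧ/vₓ) = arctan(5/5) = 45.0°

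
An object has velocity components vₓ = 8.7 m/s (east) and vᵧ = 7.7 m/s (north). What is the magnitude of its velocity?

|v| = √(vₓ² + vᵧ²) = √(8.7² + 7.7²) = √(134.98) = 11.62 m/s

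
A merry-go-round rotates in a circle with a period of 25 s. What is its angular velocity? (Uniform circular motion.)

ω = 2π/T = 2π/25 = 0.2513 rad/s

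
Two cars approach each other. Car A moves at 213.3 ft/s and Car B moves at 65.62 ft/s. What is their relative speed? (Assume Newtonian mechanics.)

v_rel = v_A + v_B = 213.3 + 65.62 = 278.92 ft/s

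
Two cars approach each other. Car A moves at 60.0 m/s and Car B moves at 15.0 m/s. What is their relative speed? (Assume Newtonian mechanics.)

v_rel = v_A + v_B = 60.0 + 15.0 = 75.0 m/s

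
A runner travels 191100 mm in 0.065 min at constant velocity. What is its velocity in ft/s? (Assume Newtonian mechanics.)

d = 191100 mm × 0.001 = 191.1 m
t = 0.065 min × 60.0 = 3.9 s
v = d / t = 191.1 / 3.9 = 49.0 m/s
v = 49.0 m/s / 0.3048 = 160.8 ft/s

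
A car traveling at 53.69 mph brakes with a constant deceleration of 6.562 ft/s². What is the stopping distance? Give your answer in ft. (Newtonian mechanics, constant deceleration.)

v₀ = 53.69 mph × 0.44704 = 24.0016 m/s
a = 6.562 ft/s² × 0.3048 = 2.0001 m/s²
d = v₀² / (2a) = 24.0016² / (2 × 2.0001) = 576.077 / 4.0002 = 144.012 m
d = 144.012 m / 0.3048 = 472.5 ft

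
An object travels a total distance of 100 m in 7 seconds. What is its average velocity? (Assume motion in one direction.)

v_avg = Δd / Δt = 100 / 7 = 14.29 m/s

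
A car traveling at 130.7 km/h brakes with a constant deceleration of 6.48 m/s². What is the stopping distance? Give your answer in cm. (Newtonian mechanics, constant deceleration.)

v₀ = 130.7 km/h × 0.2777777777777778 = 36.3056 m/s
d = v₀² / (2a) = 36.3056² / (2 × 6.48) = 1318.1 / 12.96 = 101.705 m
d = 101.705 m / 0.01 = 10170 cm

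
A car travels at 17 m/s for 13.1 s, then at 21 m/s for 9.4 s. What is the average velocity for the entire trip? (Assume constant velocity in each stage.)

d₁ = v₁t₁ = 17 × 13.1 = 222.7 m
d₂ = v₂t₂ = 21 × 9.4 = 197.4 m
d_total = 420.1 m, t_total = 22.5 s
v_avg = d_total/t_total = 420.1/22.5 = 18.67 m/s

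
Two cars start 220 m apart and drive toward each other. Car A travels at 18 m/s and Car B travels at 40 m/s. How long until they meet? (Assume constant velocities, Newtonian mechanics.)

Combined speed: v_combined = 18 + 40 = 58 m/s
Time to meet: t = d/v_combined = 220/58 = 3.79 s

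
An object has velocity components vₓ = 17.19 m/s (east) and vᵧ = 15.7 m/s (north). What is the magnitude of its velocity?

|v| = √(vₓ² + vᵧ²) = √(17.19² + 15.7²) = √(541.9861) = 23.28 m/s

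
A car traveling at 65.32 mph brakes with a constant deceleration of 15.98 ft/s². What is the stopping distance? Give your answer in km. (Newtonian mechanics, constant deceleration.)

v₀ = 65.32 mph × 0.44704 = 29.2007 m/s
a = 15.98 ft/s² × 0.3048 = 4.8707 m/s²
d = v₀² / (2a) = 29.2007² / (2 × 4.8707) = 852.681 / 9.7414 = 87.5317 m
d = 87.5317 m / 1000.0 = 0.08753 km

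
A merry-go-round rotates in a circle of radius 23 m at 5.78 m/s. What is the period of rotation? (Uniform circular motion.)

T = 2πr/v = 2π×23/5.78 = 25.0 s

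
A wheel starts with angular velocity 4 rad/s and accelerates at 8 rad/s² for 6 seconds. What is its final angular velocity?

ω = ω₀ + αt = 4 + 8 × 6 = 52 rad/s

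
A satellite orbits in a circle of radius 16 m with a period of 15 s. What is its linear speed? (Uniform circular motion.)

v = 2πr/T = 2π×16/15 = 6.7 m/s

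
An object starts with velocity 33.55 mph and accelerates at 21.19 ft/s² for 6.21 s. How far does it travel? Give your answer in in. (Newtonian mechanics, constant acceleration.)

v₀ = 33.55 mph × 0.44704 = 14.9982 m/s
a = 21.19 ft/s² × 0.3048 = 6.45871 m/s²
d = v₀ × t + ½ × a × t² = 14.9982 × 6.21 + 0.5 × 6.45871 × 6.21² = 217.676 m
d = 217.676 m / 0.0254 = 8570 in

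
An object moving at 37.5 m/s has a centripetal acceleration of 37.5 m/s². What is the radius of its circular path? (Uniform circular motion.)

r = v²/a_c = 37.5²/37.5 = 37.5 m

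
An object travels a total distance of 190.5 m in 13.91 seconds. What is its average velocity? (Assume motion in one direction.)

v_avg = Δd / Δt = 190.5 / 13.91 = 13.7 m/s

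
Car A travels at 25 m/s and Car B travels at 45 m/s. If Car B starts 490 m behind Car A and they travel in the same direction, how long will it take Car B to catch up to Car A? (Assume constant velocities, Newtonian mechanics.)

Relative speed: v_rel = 45 - 25 = 20 m/s
Time to catch: t = d₀/v_rel = 490/20 = 24.5 s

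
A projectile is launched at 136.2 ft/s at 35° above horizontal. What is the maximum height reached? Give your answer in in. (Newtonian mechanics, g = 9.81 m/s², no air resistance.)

v₀ = 136.2 ft/s × 0.3048 = 41.5138 m/s
H = v₀² × sin²(θ) / (2g) = 41.5138² × sin(35°)² / (2 × 9.81) = 1723.4 × 0.32899 / 19.62 = 28.8981 m
H = 28.8981 m / 0.0254 = 1138 in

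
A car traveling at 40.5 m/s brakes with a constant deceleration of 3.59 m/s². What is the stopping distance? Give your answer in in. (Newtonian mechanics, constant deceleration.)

d = v₀² / (2a) = 40.5² / (2 × 3.59) = 1640.25 / 7.18 = 228.447 m
d = 228.447 m / 0.0254 = 8994 in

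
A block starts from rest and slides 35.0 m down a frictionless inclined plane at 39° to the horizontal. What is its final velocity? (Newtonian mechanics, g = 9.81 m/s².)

a = g sin(θ) = 9.81 × sin(39°) = 6.1736 m/s²
v = √(2ad) = √(2 × 6.1736 × 35.0) = 20.79 m/s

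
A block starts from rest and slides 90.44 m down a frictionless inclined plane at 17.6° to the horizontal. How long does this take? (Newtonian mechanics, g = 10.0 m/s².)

a = g sin(θ) = 10.0 × sin(17.6°) = 3.0237 m/s²
t = √(2d/a) = √(2 × 90.44 / 3.0237) = 7.73 s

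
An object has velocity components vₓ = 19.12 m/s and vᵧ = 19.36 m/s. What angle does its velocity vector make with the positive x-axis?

θ = arctan(vᵧ/vₓ) = arctan(19.36/19.12) = 45.36°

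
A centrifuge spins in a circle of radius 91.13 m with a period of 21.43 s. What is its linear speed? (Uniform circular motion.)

v = 2πr/T = 2π×91.13/21.43 = 26.72 m/s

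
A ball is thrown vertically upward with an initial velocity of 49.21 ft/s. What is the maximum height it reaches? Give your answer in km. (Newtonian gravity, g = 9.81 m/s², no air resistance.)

v₀ = 49.21 ft/s × 0.3048 = 14.9992 m/s
h_max = v₀² / (2g) = 14.9992² / (2 × 9.81) = 224.976 / 19.62 = 11.4667 m
h_max = 11.4667 m / 1000.0 = 0.01147 km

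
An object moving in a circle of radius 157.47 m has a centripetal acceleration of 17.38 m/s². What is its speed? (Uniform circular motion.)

v = √(a_c × r) = √(17.38 × 157.47) = 52.31 m/s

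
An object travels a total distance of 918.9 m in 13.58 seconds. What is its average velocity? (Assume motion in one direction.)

v_avg = Δd / Δt = 918.9 / 13.58 = 67.67 m/s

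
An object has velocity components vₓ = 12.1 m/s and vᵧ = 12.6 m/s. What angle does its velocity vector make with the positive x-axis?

θ = arctan(vᵧ/vₓ) = arctan(12.6/12.1) = 46.16°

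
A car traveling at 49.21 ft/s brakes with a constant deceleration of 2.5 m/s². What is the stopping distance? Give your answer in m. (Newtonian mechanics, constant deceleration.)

v₀ = 49.21 ft/s × 0.3048 = 14.9992 m/s
d = v₀² / (2a) = 14.9992² / (2 × 2.5) = 224.976 / 5.0 = 45.0 m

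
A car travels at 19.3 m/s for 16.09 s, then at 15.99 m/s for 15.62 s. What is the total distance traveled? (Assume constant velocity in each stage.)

d₁ = v₁t₁ = 19.3 × 16.09 = 310.537 m
d₂ = v₂t₂ = 15.99 × 15.62 = 249.7638 m
d_total = 310.537 + 249.7638 = 560.3 m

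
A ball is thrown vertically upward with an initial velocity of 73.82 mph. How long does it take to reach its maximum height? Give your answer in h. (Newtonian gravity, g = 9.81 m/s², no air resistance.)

v₀ = 73.82 mph × 0.44704 = 33.0005 m/s
t_up = v₀ / g = 33.0005 / 9.81 = 3.36397 s
t_up = 3.36397 s / 3600.0 = 0.0009344 h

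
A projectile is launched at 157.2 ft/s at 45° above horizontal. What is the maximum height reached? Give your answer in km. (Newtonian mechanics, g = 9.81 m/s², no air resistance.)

v₀ = 157.2 ft/s × 0.3048 = 47.9146 m/s
H = v₀² × sin²(θ) / (2g) = 47.9146² × sin(45°)² / (2 × 9.81) = 2295.81 × 0.5 / 19.62 = 58.5069 m
H = 58.5069 m / 1000.0 = 0.05851 km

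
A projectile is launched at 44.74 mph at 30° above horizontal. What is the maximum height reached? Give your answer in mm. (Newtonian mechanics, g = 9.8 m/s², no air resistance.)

v₀ = 44.74 mph × 0.44704 = 20.0006 m/s
H = v₀² × sin²(θ) / (2g) = 20.0006² × sin(30°)² / (2 × 9.8) = 400.024 × 0.25 / 19.6 = 5.10235 m
H = 5.10235 m / 0.001 = 5102 mm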